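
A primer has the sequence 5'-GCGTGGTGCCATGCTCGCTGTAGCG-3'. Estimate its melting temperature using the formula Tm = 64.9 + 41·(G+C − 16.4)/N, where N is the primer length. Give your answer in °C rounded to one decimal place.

65.9°C

Base counts: A=2, T=6, G=10, C=7; G+C = 17, N = 25.
Tm = 64.9 + 41·(17 − 16.4)/25 = 64.9 + 24.60/25 = 65.9°C.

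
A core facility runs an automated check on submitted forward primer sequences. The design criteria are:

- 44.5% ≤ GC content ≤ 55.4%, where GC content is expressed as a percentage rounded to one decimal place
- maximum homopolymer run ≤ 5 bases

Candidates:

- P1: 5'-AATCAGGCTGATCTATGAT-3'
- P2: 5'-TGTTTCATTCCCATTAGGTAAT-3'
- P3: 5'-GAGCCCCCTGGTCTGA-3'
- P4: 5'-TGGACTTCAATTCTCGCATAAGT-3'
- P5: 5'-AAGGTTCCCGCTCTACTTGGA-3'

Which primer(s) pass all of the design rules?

P1 (19 nt, A=6 T=6 G=4 C=3): GC 7/19 = 36.8%, outside 44.5–55.4% ✗; longest run = 2 ✓ — fails.
P2 (22 nt, A=5 T=10 G=3 C=4): GC 7/22 = 31.8%, outside 44.5–55.4% ✗; longest run = 3 ✓ — fails.
P3 (16 nt, A=2 T=3 G=5 C=6): GC 11/16 = 68.8%, outside 44.5–55.4% ✗; longest run = 5 ✓ — fails.
P4 (23 nt, A=6 T=8 G=4 C=5): GC 9/23 = 39.1%, outside 44.5–55.4% ✗; longest run = 2 ✓ — fails.
P5 (21 nt, A=4 T=6 G=5 C=6): GC 11/21 = 52.4% ✓; longest run = 3 ✓ — passes.

P5 only.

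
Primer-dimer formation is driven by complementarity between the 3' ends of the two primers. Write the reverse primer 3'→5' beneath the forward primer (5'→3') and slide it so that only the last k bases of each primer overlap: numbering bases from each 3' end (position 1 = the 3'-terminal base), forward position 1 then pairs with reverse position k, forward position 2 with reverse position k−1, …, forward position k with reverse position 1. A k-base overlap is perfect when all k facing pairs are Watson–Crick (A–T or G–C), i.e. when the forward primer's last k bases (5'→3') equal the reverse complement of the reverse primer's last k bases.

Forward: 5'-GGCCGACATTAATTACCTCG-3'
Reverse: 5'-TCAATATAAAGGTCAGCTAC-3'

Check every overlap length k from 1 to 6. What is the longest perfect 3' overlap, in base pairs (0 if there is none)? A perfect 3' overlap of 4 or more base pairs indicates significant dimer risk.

Last 6 bases (5'→3') — forward …ACCTCG, reverse …AGCTAC.
Reverse complement of the reverse primer's last 6 bases: GTAGCT; its first k bases are the reverse complement of the reverse primer's last k bases, so a perfect k-base overlap needs the forward primer's last k bases to equal them.
Comparing (forward last k vs required): k=1: G vs G ✓; k=2: CG vs GT ✗; k=3: TCG vs GTA ✗; k=4: CTCG vs GTAG ✗; k=5: CCTCG vs GTAGC ✗; k=6: ACCTCG vs GTAGCT ✗.
Only k = 1 is perfect, so the longest perfect 3' overlap is 1.

Longest perfect overlap: 1 complementary base pair; below the dimer-risk threshold (threshold 4).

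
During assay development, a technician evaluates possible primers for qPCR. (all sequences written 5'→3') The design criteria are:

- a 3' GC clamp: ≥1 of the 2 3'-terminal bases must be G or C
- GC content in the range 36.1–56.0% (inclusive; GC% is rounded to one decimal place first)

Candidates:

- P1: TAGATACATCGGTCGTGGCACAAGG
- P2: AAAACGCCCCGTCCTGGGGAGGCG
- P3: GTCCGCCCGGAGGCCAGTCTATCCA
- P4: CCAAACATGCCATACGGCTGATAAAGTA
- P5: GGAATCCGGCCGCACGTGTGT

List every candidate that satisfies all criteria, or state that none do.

P1 (25 nt, A=7 T=5 G=8 C=5): 3' end GG has 2 G/C ✓; GC 13/25 = 52.0% ✓ — passes.
P2 (24 nt, A=5 T=2 G=9 C=8): 3' end CG has 2 G/C ✓; GC 17/24 = 70.8%, outside 36.1–56.0% ✗ — fails.
P3 (25 nt, A=4 T=4 G=7 C=10): 3' end CA has 1 G/C ✓; GC 17/25 = 68.0%, outside 36.1–56.0% ✗ — fails.
P4 (28 nt, A=11 T=5 G=5 C=7): 3' end TA has 0 G/C, need ≥1 ✗; GC 12/28 = 42.9% ✓ — fails.
P5 (21 nt, A=3 T=4 G=8 C=6): 3' end GT has 1 G/C ✓; GC 14/21 = 66.7%, outside 36.1–56.0% ✗ — fails.

P1 only.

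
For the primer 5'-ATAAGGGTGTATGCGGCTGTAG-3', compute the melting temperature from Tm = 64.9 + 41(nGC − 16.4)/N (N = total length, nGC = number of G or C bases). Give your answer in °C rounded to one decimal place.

54.8°C

Base counts: A=5, T=6, G=9, C=2; G+C = 11, N = 22.
Tm = 64.9 + 41·(11 − 16.4)/22 = 64.9 + -221.40/22 = 54.8°C.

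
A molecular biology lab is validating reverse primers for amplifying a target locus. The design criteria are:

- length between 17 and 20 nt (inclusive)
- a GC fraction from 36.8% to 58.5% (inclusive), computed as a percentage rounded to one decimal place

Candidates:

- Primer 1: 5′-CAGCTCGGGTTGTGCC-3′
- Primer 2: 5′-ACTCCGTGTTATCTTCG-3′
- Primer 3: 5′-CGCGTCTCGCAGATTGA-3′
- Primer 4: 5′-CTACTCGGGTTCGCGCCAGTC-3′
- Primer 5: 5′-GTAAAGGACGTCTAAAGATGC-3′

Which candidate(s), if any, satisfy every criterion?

Primer 2 only.

Primer 1 (16 nt, A=1 T=4 G=6 C=5): length 16, outside 17–20 ✗; GC 11/16 = 68.8%, outside 36.8–58.5% ✗ — fails.
Primer 2 (17 nt, A=2 T=7 G=3 C=5): length 17 ✓; GC 8/17 = 47.1% ✓ — passes.
Primer 3 (17 nt, A=3 T=4 G=5 C=5): length 17 ✓; GC 10/17 = 58.8%, outside 36.8–58.5% ✗ — fails.
Primer 4 (21 nt, A=2 T=5 G=6 C=8): length 21, outside 17–20 ✗; GC 14/21 = 66.7%, outside 36.8–58.5% ✗ — fails.
Primer 5 (21 nt, A=8 T=4 G=6 C=3): length 21, outside 17–20 ✗; GC 9/21 = 42.9% ✓ — fails.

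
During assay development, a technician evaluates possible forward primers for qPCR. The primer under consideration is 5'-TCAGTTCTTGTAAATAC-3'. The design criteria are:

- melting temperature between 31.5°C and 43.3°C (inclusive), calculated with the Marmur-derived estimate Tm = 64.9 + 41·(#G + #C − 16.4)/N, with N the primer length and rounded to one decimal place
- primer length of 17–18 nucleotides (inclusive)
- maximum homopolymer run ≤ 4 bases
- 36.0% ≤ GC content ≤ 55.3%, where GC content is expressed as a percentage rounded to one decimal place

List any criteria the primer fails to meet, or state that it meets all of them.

Fails: GC content.

Base counts: A=5, T=7, G=2, C=3 (length 17).
Tm: Tm = 64.9 + 41·(5 − 16.4)/17 = 37.4°C ✓
length: length 17 ✓
homopolymer run: longest run = 3 ✓
GC content: GC 5/17 = 29.4%, outside 36.0–55.3% ✗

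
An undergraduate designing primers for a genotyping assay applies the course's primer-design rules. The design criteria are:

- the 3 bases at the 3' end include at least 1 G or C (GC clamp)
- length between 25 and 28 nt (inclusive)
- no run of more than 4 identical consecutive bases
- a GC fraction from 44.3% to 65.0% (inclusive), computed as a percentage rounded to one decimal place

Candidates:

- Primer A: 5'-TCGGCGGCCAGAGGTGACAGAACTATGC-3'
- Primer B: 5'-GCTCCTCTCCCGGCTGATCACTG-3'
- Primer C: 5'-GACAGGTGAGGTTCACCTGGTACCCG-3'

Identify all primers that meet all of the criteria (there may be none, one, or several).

Primer A and Primer C.

Primer A (28 nt, A=7 T=4 G=10 C=7): 3' end TGC has 2 G/C ✓; length 28 ✓; longest run = 2 ✓; GC 17/28 = 60.7% ✓ — passes.
Primer B (23 nt, A=2 T=6 G=5 C=10): 3' end CTG has 2 G/C ✓; length 23, outside 25–28 ✗; longest run = 3 ✓; GC 15/23 = 65.2%, outside 44.3–65.0% ✗ — fails.
Primer C (26 nt, A=5 T=5 G=9 C=7): 3' end CCG has 3 G/C ✓; length 26 ✓; longest run = 3 ✓; GC 16/26 = 61.5% ✓ — passes.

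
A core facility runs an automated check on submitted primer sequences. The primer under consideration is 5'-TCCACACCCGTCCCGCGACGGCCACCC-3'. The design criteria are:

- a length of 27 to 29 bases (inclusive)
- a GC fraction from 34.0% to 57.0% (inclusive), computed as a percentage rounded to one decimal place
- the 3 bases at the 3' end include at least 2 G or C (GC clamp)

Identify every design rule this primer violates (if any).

Fails: GC content.

Base counts: A=4, T=2, G=5, C=16 (length 27).
length: length 27 ✓
GC content: GC 21/27 = 77.8%, outside 34.0–57.0% ✗
GC clamp: 3' end CCC has 3 G/C ✓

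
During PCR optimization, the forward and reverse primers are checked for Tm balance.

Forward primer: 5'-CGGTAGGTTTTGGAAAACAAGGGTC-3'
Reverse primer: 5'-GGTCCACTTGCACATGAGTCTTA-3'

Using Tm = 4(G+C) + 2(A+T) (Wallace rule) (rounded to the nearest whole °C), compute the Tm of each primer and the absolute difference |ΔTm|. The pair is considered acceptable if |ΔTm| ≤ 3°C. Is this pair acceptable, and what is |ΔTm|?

|ΔTm| = 6°C; the pair is not acceptable.

Forward: A=7 T=6 G=9 C=3 → Tm = 2·13 + 4·12 = 74°C.
Reverse: A=5 T=7 G=5 C=6 → Tm = 2·12 + 4·11 = 68°C.
|ΔTm| = |74 − 68| = 6°C, > 3°C.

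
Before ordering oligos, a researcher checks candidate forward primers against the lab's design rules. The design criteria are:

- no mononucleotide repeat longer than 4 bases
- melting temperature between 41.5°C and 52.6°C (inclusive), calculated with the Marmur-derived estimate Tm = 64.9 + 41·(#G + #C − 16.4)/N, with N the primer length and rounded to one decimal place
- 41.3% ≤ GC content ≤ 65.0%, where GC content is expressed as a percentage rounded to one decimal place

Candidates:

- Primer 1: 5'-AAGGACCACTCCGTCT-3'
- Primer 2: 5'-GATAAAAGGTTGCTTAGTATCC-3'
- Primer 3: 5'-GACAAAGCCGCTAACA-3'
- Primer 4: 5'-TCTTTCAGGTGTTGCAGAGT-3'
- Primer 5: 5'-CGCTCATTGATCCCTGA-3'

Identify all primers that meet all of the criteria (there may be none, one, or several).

Primer 1, Primer 3, Primer 4 and Primer 5.

Primer 1 (16 nt, A=4 T=3 G=3 C=6): longest run = 2 ✓; Tm = 64.9 + 41·(9 − 16.4)/16 = 45.9°C ✓; GC 9/16 = 56.3% ✓ — passes.
Primer 2 (22 nt, A=7 T=7 G=5 C=3): longest run = 4 ✓; Tm = 64.9 + 41·(8 − 16.4)/22 = 49.2°C ✓; GC 8/22 = 36.4%, outside 41.3–65.0% ✗ — fails.
Primer 3 (16 nt, A=7 T=1 G=3 C=5): longest run = 3 ✓; Tm = 64.9 + 41·(8 − 16.4)/16 = 43.4°C ✓; GC 8/16 = 50.0% ✓ — passes.
Primer 4 (20 nt, A=3 T=8 G=6 C=3): longest run = 3 ✓; Tm = 64.9 + 41·(9 − 16.4)/20 = 49.7°C ✓; GC 9/20 = 45.0% ✓ — passes.
Primer 5 (17 nt, A=3 T=5 G=3 C=6): longest run = 3 ✓; Tm = 64.9 + 41·(9 − 16.4)/17 = 47.1°C ✓; GC 9/17 = 52.9% ✓ — passes.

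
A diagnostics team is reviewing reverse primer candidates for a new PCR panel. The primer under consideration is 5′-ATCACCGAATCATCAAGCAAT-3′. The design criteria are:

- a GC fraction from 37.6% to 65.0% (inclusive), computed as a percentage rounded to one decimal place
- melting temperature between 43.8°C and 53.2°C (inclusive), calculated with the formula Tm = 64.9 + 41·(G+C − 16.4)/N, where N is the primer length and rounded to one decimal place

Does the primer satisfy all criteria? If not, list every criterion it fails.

Meets all criteria.

Base counts: A=9, T=4, G=2, C=6 (length 21).
GC content: GC 8/21 = 38.1% ✓
Tm: Tm = 64.9 + 41·(8 − 16.4)/21 = 48.5°C ✓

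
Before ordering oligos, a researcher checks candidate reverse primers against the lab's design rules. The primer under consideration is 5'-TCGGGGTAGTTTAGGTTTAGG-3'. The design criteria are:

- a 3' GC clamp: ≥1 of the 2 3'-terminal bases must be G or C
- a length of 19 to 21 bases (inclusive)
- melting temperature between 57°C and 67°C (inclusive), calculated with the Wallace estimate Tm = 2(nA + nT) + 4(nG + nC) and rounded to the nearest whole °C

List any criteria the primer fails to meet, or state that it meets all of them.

Base counts: A=3, T=8, G=9, C=1 (length 21).
GC clamp: 3' end GG has 2 G/C ✓
length: length 21 ✓
Tm: Tm = 2·11 + 4·10 = 62°C ✓

Meets all criteria.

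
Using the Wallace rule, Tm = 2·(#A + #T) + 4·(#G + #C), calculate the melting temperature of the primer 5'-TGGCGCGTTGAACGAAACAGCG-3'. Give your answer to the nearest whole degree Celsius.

Base counts: A=6, T=3, G=8, C=5 (length 22).
Tm = 2·(6+3) + 4·(8+5) = 2·9 + 4·13 = 18 + 52 = 70°C.

70°C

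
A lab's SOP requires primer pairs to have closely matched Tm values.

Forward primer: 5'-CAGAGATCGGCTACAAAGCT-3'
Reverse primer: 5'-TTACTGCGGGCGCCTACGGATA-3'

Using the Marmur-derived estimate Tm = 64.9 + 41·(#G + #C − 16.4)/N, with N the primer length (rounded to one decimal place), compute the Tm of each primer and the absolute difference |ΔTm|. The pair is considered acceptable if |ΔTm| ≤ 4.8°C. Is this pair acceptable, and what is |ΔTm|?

|ΔTm| = 6.8°C; the pair is not acceptable.

Forward: G+C = 10, N = 20 → Tm = 64.9 + 41·(10 − 16.4)/20 = 51.8°C.
Reverse: G+C = 13, N = 22 → Tm = 64.9 + 41·(13 − 16.4)/22 = 58.6°C.
|ΔTm| = |51.8 − 58.6| = 6.8°C, > 4.8°C.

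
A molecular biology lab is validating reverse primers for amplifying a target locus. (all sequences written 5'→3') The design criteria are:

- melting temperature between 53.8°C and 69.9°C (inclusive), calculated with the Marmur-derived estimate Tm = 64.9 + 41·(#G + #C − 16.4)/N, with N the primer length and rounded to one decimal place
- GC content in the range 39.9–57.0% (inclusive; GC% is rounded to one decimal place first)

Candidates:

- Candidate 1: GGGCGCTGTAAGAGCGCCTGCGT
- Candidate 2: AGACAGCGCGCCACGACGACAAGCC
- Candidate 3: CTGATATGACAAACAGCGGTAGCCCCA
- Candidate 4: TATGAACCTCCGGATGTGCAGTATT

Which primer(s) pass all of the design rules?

Candidate 1 (23 nt, A=3 T=4 G=10 C=6): Tm = 64.9 + 41·(16 − 16.4)/23 = 64.2°C ✓; GC 16/23 = 69.6%, outside 39.9–57.0% ✗ — fails.
Candidate 2 (25 nt, A=8 T=0 G=7 C=10): Tm = 64.9 + 41·(17 − 16.4)/25 = 65.9°C ✓; GC 17/25 = 68.0%, outside 39.9–57.0% ✗ — fails.
Candidate 3 (27 nt, A=9 T=4 G=6 C=8): Tm = 64.9 + 41·(14 − 16.4)/27 = 61.3°C ✓; GC 14/27 = 51.9% ✓ — passes.
Candidate 4 (25 nt, A=6 T=8 G=6 C=5): Tm = 64.9 + 41·(11 − 16.4)/25 = 56.0°C ✓; GC 11/25 = 44.0% ✓ — passes.

Candidate 3 and Candidate 4.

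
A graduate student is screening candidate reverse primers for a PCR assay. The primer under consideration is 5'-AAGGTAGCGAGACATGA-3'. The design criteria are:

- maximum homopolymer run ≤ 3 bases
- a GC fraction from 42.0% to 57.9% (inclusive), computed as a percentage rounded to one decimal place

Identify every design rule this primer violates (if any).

Base counts: A=7, T=2, G=6, C=2 (length 17).
homopolymer run: longest run = 2 ✓
GC content: GC 8/17 = 47.1% ✓

Meets all criteria.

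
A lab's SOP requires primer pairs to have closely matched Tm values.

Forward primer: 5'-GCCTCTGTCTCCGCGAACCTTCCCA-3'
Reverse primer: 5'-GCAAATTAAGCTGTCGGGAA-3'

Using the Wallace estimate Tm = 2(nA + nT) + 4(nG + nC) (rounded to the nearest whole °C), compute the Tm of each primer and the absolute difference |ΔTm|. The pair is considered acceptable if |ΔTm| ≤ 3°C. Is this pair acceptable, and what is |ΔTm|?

Forward: A=3 T=6 G=4 C=12 → Tm = 2·9 + 4·16 = 82°C.
Reverse: A=7 T=4 G=6 C=3 → Tm = 2·11 + 4·9 = 58°C.
|ΔTm| = |82 − 58| = 24°C, > 3°C.

|ΔTm| = 24°C; the pair is not acceptable.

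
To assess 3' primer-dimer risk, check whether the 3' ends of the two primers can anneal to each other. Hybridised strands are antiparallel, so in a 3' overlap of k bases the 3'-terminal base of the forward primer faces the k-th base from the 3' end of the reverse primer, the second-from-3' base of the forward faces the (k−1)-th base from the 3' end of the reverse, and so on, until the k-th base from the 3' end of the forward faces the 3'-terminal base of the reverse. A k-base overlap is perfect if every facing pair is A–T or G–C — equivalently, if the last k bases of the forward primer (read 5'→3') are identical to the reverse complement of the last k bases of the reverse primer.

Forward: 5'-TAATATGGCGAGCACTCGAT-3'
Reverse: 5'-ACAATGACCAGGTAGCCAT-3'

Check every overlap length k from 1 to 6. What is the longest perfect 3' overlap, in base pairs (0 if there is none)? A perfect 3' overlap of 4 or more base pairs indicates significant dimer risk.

Last 6 bases (5'→3') — forward …CTCGAT, reverse …AGCCAT.
Reverse complement of the reverse primer's last 6 bases: ATGGCT; its first k bases are the reverse complement of the reverse primer's last k bases, so a perfect k-base overlap needs the forward primer's last k bases to equal them.
Comparing (forward last k vs required): k=1: T vs A ✗; k=2: AT vs AT ✓; k=3: GAT vs ATG ✗; k=4: CGAT vs ATGG ✗; k=5: TCGAT vs ATGGC ✗; k=6: CTCGAT vs ATGGCT ✗.
Only k = 2 is perfect, so the longest perfect 3' overlap is 2.

Longest perfect overlap: 2 complementary base pairs; below the dimer-risk threshold (threshold 4).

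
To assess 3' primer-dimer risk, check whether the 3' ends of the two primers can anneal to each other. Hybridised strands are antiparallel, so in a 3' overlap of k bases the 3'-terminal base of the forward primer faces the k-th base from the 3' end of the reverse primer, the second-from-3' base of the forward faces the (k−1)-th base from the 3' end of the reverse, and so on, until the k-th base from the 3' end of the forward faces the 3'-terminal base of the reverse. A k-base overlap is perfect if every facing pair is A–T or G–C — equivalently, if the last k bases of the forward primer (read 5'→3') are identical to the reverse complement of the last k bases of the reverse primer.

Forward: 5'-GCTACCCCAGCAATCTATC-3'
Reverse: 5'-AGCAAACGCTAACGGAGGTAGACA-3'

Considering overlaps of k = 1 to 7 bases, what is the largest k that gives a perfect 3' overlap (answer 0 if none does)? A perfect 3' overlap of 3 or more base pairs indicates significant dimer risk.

Last 7 bases (5'→3') — forward …ATCTATC, reverse …GTAGACA.
Reverse complement of the reverse primer's last 7 bases: TGTCTAC; its first k bases are the reverse complement of the reverse primer's last k bases, so a perfect k-base overlap needs the forward primer's last k bases to equal them.
Comparing (forward last k vs required): k=1: C vs T ✗; k=2: TC vs TG ✗; k=3: ATC vs TGT ✗; k=4: TATC vs TGTC ✗; k=5: CTATC vs TGTCT ✗; k=6: TCTATC vs TGTCTA ✗; k=7: ATCTATC vs TGTCTAC ✗.
No overlap length from 1 to 7 is perfect, so the longest perfect 3' overlap is 0.

Longest perfect overlap: 0 complementary base pairs; below the dimer-risk threshold (threshold 3).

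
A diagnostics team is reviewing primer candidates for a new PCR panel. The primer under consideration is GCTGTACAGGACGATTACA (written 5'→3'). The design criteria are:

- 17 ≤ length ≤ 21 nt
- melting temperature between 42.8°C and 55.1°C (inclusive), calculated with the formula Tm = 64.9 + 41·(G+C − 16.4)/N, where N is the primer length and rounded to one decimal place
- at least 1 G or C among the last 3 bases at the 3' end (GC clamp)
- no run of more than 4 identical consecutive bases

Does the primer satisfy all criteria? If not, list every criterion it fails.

Base counts: A=6, T=4, G=5, C=4 (length 19).
length: length 19 ✓
Tm: Tm = 64.9 + 41·(9 − 16.4)/19 = 48.9°C ✓
GC clamp: 3' end ACA has 1 G/C ✓
homopolymer run: longest run = 2 ✓

Meets all criteria.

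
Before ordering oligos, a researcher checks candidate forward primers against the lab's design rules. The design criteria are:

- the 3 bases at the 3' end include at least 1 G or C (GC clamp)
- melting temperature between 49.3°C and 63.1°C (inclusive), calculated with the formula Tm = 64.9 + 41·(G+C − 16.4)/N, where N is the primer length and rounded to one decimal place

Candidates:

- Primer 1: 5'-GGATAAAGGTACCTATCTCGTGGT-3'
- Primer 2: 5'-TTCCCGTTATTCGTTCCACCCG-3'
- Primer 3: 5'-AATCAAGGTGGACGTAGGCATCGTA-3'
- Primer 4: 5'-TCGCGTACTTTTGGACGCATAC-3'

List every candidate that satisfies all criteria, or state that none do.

Primer 1, Primer 2, Primer 3 and Primer 4.

Primer 1 (24 nt, A=6 T=7 G=7 C=4): 3' end GGT has 2 G/C ✓; Tm = 64.9 + 41·(11 − 16.4)/24 = 55.7°C ✓ — passes.
Primer 2 (22 nt, A=2 T=8 G=3 C=9): 3' end CCG has 3 G/C ✓; Tm = 64.9 + 41·(12 − 16.4)/22 = 56.7°C ✓ — passes.
Primer 3 (25 nt, A=8 T=5 G=8 C=4): 3' end GTA has 1 G/C ✓; Tm = 64.9 + 41·(12 − 16.4)/25 = 57.7°C ✓ — passes.
Primer 4 (22 nt, A=4 T=7 G=5 C=6): 3' end TAC has 1 G/C ✓; Tm = 64.9 + 41·(11 − 16.4)/22 = 54.8°C ✓ — passes.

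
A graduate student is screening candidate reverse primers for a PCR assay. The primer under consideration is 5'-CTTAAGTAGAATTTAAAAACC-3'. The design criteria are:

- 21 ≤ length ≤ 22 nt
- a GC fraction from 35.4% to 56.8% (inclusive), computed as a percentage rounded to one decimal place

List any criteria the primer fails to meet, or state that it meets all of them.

Fails: GC content.

Base counts: A=10, T=6, G=2, C=3 (length 21).
length: length 21 ✓
GC content: GC 5/21 = 23.8%, outside 35.4–56.8% ✗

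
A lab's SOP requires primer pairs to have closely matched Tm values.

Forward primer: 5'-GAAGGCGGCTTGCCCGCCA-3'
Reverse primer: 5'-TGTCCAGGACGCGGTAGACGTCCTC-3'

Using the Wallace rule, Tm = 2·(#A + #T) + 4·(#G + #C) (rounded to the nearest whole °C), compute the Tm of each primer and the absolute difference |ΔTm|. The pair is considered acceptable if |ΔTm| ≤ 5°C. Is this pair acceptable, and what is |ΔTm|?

Forward: A=3 T=2 G=7 C=7 → Tm = 2·5 + 4·14 = 66°C.
Reverse: A=4 T=5 G=8 C=8 → Tm = 2·9 + 4·16 = 82°C.
|ΔTm| = |66 − 82| = 16°C, > 5°C.

|ΔTm| = 16°C; the pair is not acceptable.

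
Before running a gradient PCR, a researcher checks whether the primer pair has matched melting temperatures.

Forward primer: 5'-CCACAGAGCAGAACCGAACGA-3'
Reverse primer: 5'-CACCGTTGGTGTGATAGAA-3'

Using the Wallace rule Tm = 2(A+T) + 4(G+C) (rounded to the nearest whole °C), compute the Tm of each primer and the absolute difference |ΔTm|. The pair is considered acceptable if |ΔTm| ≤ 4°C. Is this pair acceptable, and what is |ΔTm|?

|ΔTm| = 10°C; the pair is not acceptable.

Forward: A=9 T=0 G=5 C=7 → Tm = 2·9 + 4·12 = 66°C.
Reverse: A=5 T=5 G=6 C=3 → Tm = 2·10 + 4·9 = 56°C.
|ΔTm| = |66 − 56| = 10°C, > 4°C.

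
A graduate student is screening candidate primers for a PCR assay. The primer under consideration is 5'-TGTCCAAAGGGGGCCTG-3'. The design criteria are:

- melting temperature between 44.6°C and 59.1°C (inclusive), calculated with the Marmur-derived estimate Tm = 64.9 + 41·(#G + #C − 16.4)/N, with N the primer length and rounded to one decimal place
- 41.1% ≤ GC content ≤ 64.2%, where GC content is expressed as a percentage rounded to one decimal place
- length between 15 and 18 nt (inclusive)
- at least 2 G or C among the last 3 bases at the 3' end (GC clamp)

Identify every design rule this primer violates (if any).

Fails: GC content.

Base counts: A=3, T=3, G=7, C=4 (length 17).
Tm: Tm = 64.9 + 41·(11 − 16.4)/17 = 51.9°C ✓
GC content: GC 11/17 = 64.7%, outside 41.1–64.2% ✗
length: length 17 ✓
GC clamp: 3' end CTG has 2 G/C ✓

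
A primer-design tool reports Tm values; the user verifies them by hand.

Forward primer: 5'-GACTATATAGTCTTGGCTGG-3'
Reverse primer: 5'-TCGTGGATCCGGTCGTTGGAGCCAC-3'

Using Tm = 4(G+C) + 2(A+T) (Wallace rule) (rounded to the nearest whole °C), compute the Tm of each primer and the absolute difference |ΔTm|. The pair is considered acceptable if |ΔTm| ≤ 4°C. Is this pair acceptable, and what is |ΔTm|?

|ΔTm| = 24°C; the pair is not acceptable.

Forward: A=4 T=7 G=6 C=3 → Tm = 2·11 + 4·9 = 58°C.
Reverse: A=3 T=6 G=9 C=7 → Tm = 2·9 + 4·16 = 82°C.
|ΔTm| = |58 − 82| = 24°C, > 4°C.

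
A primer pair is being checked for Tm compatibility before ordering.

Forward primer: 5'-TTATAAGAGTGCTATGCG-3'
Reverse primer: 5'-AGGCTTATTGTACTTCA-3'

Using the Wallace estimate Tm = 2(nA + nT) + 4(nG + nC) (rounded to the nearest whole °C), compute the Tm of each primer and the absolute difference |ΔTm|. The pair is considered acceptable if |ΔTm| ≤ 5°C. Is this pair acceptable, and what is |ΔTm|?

Forward: A=5 T=6 G=5 C=2 → Tm = 2·11 + 4·7 = 50°C.
Reverse: A=4 T=7 G=3 C=3 → Tm = 2·11 + 4·6 = 46°C.
|ΔTm| = |50 − 46| = 4°C, ≤ 5°C.

|ΔTm| = 4°C; the pair is acceptable.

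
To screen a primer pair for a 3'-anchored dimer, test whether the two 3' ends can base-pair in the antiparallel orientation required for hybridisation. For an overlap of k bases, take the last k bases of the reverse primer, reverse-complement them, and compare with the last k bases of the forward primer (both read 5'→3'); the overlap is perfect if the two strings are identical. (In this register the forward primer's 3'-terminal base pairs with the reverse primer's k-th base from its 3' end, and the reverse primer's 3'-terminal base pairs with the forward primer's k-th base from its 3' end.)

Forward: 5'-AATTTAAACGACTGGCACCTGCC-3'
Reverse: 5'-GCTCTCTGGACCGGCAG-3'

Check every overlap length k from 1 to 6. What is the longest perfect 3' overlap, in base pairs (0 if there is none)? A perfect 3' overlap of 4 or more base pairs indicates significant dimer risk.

Longest perfect overlap: 5 complementary base pairs; significant dimer risk (threshold 4).

Last 6 bases (5'→3') — forward …CCTGCC, reverse …CGGCAG.
Reverse complement of the reverse primer's last 6 bases: CTGCCG; its first k bases are the reverse complement of the reverse primer's last k bases, so a perfect k-base overlap needs the forward primer's last k bases to equal them.
Comparing (forward last k vs required): k=1: C vs C ✓; k=2: CC vs CT ✗; k=3: GCC vs CTG ✗; k=4: TGCC vs CTGC ✗; k=5: CTGCC vs CTGCC ✓; k=6: CCTGCC vs CTGCCG ✗.
Perfect overlaps at k = 1, 5; the largest is 5.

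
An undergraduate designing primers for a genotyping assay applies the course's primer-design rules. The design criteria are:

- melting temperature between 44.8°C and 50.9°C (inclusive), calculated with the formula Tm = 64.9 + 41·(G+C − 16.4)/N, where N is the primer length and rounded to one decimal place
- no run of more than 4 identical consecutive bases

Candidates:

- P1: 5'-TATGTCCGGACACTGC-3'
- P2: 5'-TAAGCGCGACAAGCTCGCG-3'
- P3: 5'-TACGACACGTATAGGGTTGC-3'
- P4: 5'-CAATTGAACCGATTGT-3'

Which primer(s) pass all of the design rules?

P1 only.

P1 (16 nt, A=3 T=4 G=4 C=5): Tm = 64.9 + 41·(9 − 16.4)/16 = 45.9°C ✓; longest run = 2 ✓ — passes.
P2 (19 nt, A=5 T=2 G=6 C=6): Tm = 64.9 + 41·(12 − 16.4)/19 = 55.4°C, outside 44.8–50.9°C ✗; longest run = 2 ✓ — fails.
P3 (20 nt, A=5 T=5 G=6 C=4): Tm = 64.9 + 41·(10 − 16.4)/20 = 51.8°C, outside 44.8–50.9°C ✗; longest run = 3 ✓ — fails.
P4 (16 nt, A=5 T=5 G=3 C=3): Tm = 64.9 + 41·(6 − 16.4)/16 = 38.3°C, outside 44.8–50.9°C ✗; longest run = 2 ✓ — fails.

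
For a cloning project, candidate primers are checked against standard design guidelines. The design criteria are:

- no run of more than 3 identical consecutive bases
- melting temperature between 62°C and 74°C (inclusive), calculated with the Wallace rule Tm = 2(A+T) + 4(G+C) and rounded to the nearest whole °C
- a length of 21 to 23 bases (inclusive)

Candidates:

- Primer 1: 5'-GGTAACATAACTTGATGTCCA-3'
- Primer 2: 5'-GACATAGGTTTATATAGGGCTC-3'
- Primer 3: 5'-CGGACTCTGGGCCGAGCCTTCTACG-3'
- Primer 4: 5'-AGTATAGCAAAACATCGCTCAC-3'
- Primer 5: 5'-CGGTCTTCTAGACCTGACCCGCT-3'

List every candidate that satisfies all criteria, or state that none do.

Primer 2 and Primer 5.

Primer 1 (21 nt, A=7 T=6 G=4 C=4): longest run = 2 ✓; Tm = 2·13 + 4·8 = 58°C, outside 62–74°C ✗; length 21 ✓ — fails.
Primer 2 (22 nt, A=6 T=7 G=6 C=3): longest run = 3 ✓; Tm = 2·13 + 4·9 = 62°C ✓; length 22 ✓ — passes.
Primer 3 (25 nt, A=3 T=5 G=8 C=9): longest run = 3 ✓; Tm = 2·8 + 4·17 = 84°C, outside 62–74°C ✗; length 25, outside 21–23 ✗ — fails.
Primer 4 (22 nt, A=9 T=4 G=3 C=6): longest run = 4, exceeds 3 ✗; Tm = 2·13 + 4·9 = 62°C ✓; length 22 ✓ — fails.
Primer 5 (23 nt, A=3 T=6 G=5 C=9): longest run = 3 ✓; Tm = 2·9 + 4·14 = 74°C ✓; length 23 ✓ — passes.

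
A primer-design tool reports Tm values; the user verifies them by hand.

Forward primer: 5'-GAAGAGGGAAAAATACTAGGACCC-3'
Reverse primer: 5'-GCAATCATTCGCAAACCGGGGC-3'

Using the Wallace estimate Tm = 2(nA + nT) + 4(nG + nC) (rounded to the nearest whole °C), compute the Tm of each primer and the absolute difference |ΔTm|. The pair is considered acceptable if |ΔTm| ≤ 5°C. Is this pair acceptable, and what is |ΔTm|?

Forward: A=11 T=2 G=7 C=4 → Tm = 2·13 + 4·11 = 70°C.
Reverse: A=6 T=3 G=6 C=7 → Tm = 2·9 + 4·13 = 70°C.
|ΔTm| = |70 − 70| = 0°C, ≤ 5°C.

|ΔTm| = 0°C; the pair is acceptable.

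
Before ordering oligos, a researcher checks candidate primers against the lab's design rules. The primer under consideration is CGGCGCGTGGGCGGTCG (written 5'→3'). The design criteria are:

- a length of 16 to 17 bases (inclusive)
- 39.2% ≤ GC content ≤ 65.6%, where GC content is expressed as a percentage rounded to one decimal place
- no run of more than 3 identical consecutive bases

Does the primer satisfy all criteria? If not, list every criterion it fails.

Base counts: A=0, T=2, G=10, C=5 (length 17).
length: length 17 ✓
GC content: GC 15/17 = 88.2%, outside 39.2–65.6% ✗
homopolymer run: longest run = 3 ✓

Fails: GC content.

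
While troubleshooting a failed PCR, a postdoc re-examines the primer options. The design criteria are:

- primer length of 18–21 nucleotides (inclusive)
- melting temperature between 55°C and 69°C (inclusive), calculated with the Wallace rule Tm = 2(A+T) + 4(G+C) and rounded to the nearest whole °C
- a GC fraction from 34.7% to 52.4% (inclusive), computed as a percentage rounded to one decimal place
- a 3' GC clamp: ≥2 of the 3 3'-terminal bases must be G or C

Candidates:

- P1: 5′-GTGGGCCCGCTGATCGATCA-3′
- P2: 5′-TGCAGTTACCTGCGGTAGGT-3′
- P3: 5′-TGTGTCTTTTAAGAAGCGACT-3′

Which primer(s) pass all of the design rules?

P1 (20 nt, A=3 T=4 G=7 C=6): length 20 ✓; Tm = 2·7 + 4·13 = 66°C ✓; GC 13/20 = 65.0%, outside 34.7–52.4% ✗; 3' end TCA has 1 G/C, need ≥2 ✗ — fails.
P2 (20 nt, A=3 T=6 G=7 C=4): length 20 ✓; Tm = 2·9 + 4·11 = 62°C ✓; GC 11/20 = 55.0%, outside 34.7–52.4% ✗; 3' end GGT has 2 G/C ✓ — fails.
P3 (21 nt, A=5 T=8 G=5 C=3): length 21 ✓; Tm = 2·13 + 4·8 = 58°C ✓; GC 8/21 = 38.1% ✓; 3' end ACT has 1 G/C, need ≥2 ✗ — fails.

None of the candidates satisfy all criteria.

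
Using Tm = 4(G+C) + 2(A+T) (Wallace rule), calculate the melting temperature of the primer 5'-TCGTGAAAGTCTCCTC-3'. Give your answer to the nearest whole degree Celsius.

Base counts: A=3, T=5, G=3, C=5 (length 16).
Tm = 2·(3+5) + 4·(3+5) = 2·8 + 4·8 = 16 + 32 = 48°C.

48°C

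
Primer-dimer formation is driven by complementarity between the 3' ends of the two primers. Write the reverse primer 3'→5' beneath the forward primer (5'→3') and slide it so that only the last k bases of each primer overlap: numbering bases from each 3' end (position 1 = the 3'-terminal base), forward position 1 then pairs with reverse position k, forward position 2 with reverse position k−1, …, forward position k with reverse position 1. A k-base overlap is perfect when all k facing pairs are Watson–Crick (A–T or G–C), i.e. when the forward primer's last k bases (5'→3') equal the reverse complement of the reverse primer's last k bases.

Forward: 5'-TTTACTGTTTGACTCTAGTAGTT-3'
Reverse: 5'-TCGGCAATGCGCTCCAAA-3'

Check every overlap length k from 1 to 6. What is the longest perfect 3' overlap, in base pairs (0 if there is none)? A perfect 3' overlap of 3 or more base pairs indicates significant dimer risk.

Last 6 bases (5'→3') — forward …GTAGTT, reverse …TCCAAA.
Reverse complement of the reverse primer's last 6 bases: TTTGGA; its first k bases are the reverse complement of the reverse primer's last k bases, so a perfect k-base overlap needs the forward primer's last k bases to equal them.
Comparing (forward last k vs required): k=1: T vs T ✓; k=2: TT vs TT ✓; k=3: GTT vs TTT ✗; k=4: AGTT vs TTTG ✗; k=5: TAGTT vs TTTGG ✗; k=6: GTAGTT vs TTTGGA ✗.
Perfect overlaps at k = 1, 2; the largest is 2.

Longest perfect overlap: 2 complementary base pairs; below the dimer-risk threshold (threshold 3).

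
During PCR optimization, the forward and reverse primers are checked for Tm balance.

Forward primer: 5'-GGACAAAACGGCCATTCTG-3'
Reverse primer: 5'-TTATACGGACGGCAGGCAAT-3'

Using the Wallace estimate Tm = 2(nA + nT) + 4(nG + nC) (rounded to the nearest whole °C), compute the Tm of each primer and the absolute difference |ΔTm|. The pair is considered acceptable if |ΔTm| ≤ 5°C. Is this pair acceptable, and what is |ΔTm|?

Forward: A=6 T=3 G=5 C=5 → Tm = 2·9 + 4·10 = 58°C.
Reverse: A=6 T=4 G=6 C=4 → Tm = 2·10 + 4·10 = 60°C.
|ΔTm| = |58 − 60| = 2°C, ≤ 5°C.

|ΔTm| = 2°C; the pair is acceptable.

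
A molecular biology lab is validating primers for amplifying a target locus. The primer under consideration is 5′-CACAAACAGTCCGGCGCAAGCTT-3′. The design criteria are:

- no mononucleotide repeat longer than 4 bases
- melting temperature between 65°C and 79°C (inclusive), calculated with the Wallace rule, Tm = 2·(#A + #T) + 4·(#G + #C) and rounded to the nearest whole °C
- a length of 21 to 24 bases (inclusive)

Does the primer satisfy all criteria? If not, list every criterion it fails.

Base counts: A=7, T=3, G=5, C=8 (length 23).
homopolymer run: longest run = 3 ✓
Tm: Tm = 2·10 + 4·13 = 72°C ✓
length: length 23 ✓

Meets all criteria.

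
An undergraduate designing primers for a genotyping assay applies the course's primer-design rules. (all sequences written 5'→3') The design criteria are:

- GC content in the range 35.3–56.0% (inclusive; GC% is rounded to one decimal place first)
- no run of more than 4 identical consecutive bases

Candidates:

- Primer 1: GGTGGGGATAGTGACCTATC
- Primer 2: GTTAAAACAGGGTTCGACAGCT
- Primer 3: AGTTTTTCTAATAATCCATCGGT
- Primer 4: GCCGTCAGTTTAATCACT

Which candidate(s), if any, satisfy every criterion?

Primer 1 (20 nt, A=4 T=5 G=8 C=3): GC 11/20 = 55.0% ✓; longest run = 4 ✓ — passes.
Primer 2 (22 nt, A=7 T=5 G=6 C=4): GC 10/22 = 45.5% ✓; longest run = 4 ✓ — passes.
Primer 3 (23 nt, A=6 T=10 G=3 C=4): GC 7/23 = 30.4%, outside 35.3–56.0% ✗; longest run = 5, exceeds 4 ✗ — fails.
Primer 4 (18 nt, A=4 T=6 G=3 C=5): GC 8/18 = 44.4% ✓; longest run = 3 ✓ — passes.

Primer 1, Primer 2 and Primer 4.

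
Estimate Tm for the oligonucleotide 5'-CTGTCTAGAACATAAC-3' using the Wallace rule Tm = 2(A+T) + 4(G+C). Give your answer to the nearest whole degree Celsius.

Base counts: A=6, T=4, G=2, C=4 (length 16).
Tm = 2·(6+4) + 4·(2+4) = 2·10 + 4·6 = 20 + 24 = 44°C.

44°C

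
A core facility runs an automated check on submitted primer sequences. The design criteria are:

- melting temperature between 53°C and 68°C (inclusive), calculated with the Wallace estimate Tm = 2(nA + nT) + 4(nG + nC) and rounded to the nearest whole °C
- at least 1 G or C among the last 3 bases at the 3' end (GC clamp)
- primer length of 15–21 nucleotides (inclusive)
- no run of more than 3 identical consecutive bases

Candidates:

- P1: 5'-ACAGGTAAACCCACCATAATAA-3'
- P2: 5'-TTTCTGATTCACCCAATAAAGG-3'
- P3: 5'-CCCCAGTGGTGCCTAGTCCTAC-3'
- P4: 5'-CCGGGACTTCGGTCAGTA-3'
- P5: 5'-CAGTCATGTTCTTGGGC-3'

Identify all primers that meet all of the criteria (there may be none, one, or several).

P1 (22 nt, A=11 T=3 G=2 C=6): Tm = 2·14 + 4·8 = 60°C ✓; 3' end TAA has 0 G/C, need ≥1 ✗; length 22, outside 15–21 ✗; longest run = 3 ✓ — fails.
P2 (22 nt, A=7 T=7 G=3 C=5): Tm = 2·14 + 4·8 = 60°C ✓; 3' end AGG has 2 G/C ✓; length 22, outside 15–21 ✗; longest run = 3 ✓ — fails.
P3 (22 nt, A=3 T=5 G=5 C=9): Tm = 2·8 + 4·14 = 72°C, outside 53–68°C ✗; 3' end TAC has 1 G/C ✓; length 22, outside 15–21 ✗; longest run = 4, exceeds 3 ✗ — fails.
P4 (18 nt, A=3 T=4 G=6 C=5): Tm = 2·7 + 4·11 = 58°C ✓; 3' end GTA has 1 G/C ✓; length 18 ✓; longest run = 3 ✓ — passes.
P5 (17 nt, A=2 T=6 G=5 C=4): Tm = 2·8 + 4·9 = 52°C, outside 53–68°C ✗; 3' end GGC has 3 G/C ✓; length 17 ✓; longest run = 3 ✓ — fails.

P4 only.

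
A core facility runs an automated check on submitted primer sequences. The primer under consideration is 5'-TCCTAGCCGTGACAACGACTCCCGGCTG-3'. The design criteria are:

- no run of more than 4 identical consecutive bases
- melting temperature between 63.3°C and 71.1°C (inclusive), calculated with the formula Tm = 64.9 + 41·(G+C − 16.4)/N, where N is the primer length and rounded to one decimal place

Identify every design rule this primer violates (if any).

Base counts: A=5, T=5, G=7, C=11 (length 28).
homopolymer run: longest run = 3 ✓
Tm: Tm = 64.9 + 41·(18 − 16.4)/28 = 67.2°C ✓

Meets all criteria.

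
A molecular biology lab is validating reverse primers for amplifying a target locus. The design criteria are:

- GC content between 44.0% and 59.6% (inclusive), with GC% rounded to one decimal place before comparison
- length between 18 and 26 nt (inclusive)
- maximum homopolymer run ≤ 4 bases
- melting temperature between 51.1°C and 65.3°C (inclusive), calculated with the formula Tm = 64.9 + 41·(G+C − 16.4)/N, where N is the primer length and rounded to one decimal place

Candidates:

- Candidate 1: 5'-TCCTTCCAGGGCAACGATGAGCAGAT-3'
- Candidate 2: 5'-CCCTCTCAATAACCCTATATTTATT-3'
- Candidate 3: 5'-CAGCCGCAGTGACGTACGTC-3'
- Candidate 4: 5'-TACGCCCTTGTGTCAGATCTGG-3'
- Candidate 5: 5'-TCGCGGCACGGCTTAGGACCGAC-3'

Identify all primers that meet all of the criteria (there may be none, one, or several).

Candidate 1 and Candidate 4.

Candidate 1 (26 nt, A=7 T=5 G=7 C=7): GC 14/26 = 53.8% ✓; length 26 ✓; longest run = 3 ✓; Tm = 64.9 + 41·(14 − 16.4)/26 = 61.1°C ✓ — passes.
Candidate 2 (25 nt, A=7 T=10 G=0 C=8): GC 8/25 = 32.0%, outside 44.0–59.6% ✗; length 25 ✓; longest run = 3 ✓; Tm = 64.9 + 41·(8 − 16.4)/25 = 51.1°C ✓ — fails.
Candidate 3 (20 nt, A=4 T=3 G=6 C=7): GC 13/20 = 65.0%, outside 44.0–59.6% ✗; length 20 ✓; longest run = 2 ✓; Tm = 64.9 + 41·(13 − 16.4)/20 = 57.9°C ✓ — fails.
Candidate 4 (22 nt, A=3 T=7 G=6 C=6): GC 12/22 = 54.5% ✓; length 22 ✓; longest run = 3 ✓; Tm = 64.9 + 41·(12 − 16.4)/22 = 56.7°C ✓ — passes.
Candidate 5 (23 nt, A=4 T=3 G=8 C=8): GC 16/23 = 69.6%, outside 44.0–59.6% ✗; length 23 ✓; longest run = 2 ✓; Tm = 64.9 + 41·(16 − 16.4)/23 = 64.2°C ✓ — fails.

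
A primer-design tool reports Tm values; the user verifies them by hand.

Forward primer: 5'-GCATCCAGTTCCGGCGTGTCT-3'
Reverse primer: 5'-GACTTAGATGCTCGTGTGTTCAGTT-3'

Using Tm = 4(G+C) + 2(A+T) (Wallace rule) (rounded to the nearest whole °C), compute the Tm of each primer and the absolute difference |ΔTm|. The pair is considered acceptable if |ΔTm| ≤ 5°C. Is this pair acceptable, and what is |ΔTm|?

|ΔTm| = 4°C; the pair is acceptable.

Forward: A=2 T=6 G=6 C=7 → Tm = 2·8 + 4·13 = 68°C.
Reverse: A=4 T=10 G=7 C=4 → Tm = 2·14 + 4·11 = 72°C.
|ΔTm| = |68 − 72| = 4°C, ≤ 5°C.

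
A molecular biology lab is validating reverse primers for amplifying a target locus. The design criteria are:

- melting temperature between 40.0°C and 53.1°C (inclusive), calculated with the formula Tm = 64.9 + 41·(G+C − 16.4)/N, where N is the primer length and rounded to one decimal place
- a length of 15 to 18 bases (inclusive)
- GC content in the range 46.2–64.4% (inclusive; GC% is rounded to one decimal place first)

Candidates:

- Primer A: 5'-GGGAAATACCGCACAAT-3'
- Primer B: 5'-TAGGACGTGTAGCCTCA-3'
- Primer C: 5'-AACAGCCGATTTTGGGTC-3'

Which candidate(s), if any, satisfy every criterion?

Primer A (17 nt, A=7 T=2 G=4 C=4): Tm = 64.9 + 41·(8 − 16.4)/17 = 44.6°C ✓; length 17 ✓; GC 8/17 = 47.1% ✓ — passes.
Primer B (17 nt, A=4 T=4 G=5 C=4): Tm = 64.9 + 41·(9 − 16.4)/17 = 47.1°C ✓; length 17 ✓; GC 9/17 = 52.9% ✓ — passes.
Primer C (18 nt, A=4 T=5 G=5 C=4): Tm = 64.9 + 41·(9 − 16.4)/18 = 48.0°C ✓; length 18 ✓; GC 9/18 = 50.0% ✓ — passes.

Primer A, Primer B and Primer C.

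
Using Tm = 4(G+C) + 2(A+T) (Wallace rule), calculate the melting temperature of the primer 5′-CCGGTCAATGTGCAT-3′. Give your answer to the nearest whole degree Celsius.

46°C

Base counts: A=3, T=4, G=4, C=4 (length 15).
Tm = 2·(3+4) + 4·(4+4) = 2·7 + 4·8 = 14 + 32 = 46°C.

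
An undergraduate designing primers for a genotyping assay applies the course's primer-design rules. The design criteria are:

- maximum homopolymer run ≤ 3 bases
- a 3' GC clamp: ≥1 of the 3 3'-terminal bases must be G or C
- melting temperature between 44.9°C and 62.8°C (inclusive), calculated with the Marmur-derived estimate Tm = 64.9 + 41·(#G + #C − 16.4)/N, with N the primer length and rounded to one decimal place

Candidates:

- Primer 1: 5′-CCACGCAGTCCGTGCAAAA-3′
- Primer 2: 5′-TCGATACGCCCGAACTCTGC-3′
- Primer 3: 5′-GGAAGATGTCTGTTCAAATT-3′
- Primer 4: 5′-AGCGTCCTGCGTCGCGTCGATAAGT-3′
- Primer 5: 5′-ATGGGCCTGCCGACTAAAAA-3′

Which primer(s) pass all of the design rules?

Primer 2 and Primer 4.

Primer 1 (19 nt, A=6 T=2 G=4 C=7): longest run = 4, exceeds 3 ✗; 3' end AAA has 0 G/C, need ≥1 ✗; Tm = 64.9 + 41·(11 − 16.4)/19 = 53.2°C ✓ — fails.
Primer 2 (20 nt, A=4 T=4 G=4 C=8): longest run = 3 ✓; 3' end TGC has 2 G/C ✓; Tm = 64.9 + 41·(12 − 16.4)/20 = 55.9°C ✓ — passes.
Primer 3 (20 nt, A=6 T=7 G=5 C=2): longest run = 3 ✓; 3' end ATT has 0 G/C, need ≥1 ✗; Tm = 64.9 + 41·(7 − 16.4)/20 = 45.6°C ✓ — fails.
Primer 4 (25 nt, A=4 T=6 G=8 C=7): longest run = 2 ✓; 3' end AGT has 1 G/C ✓; Tm = 64.9 + 41·(15 − 16.4)/25 = 62.6°C ✓ — passes.
Primer 5 (20 nt, A=7 T=3 G=5 C=5): longest run = 5, exceeds 3 ✗; 3' end AAA has 0 G/C, need ≥1 ✗; Tm = 64.9 + 41·(10 − 16.4)/20 = 51.8°C ✓ — fails.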